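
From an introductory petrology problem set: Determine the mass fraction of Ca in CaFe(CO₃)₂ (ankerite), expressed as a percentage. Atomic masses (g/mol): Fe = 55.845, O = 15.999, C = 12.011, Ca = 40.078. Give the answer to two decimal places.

M(CaFe(CO₃)₂) = 215.939 g/mol.
Ca contributes 1 × 40.078 = 40.078 g per mole.
40.078/215.939 = 0.1856 → 18.56%.

18.56 weight percent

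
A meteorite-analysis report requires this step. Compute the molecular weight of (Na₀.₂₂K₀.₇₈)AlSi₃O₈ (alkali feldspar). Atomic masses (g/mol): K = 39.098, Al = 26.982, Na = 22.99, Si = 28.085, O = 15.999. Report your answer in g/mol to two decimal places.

Na: 0.22 × 22.99 = 5.0578
K: 0.78 × 39.098 = 30.4964
Al: 1 × 26.982 = 26.9820
Si: 3 × 28.085 = 84.2550
O: 8 × 15.999 = 127.9920
Summing the contributions gives the formula mass.

274.78 g/mol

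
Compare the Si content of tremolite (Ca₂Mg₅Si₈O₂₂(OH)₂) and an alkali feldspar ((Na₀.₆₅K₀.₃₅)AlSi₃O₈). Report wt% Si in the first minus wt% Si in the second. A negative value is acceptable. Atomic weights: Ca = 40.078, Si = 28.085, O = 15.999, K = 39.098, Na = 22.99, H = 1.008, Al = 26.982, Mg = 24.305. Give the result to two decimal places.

-3.80 percentage points

M(Ca₂Mg₅Si₈O₂₂(OH)₂) = 812.353 g/mol, so wt% Si = 224.680/812.353 × 100 = 27.66%.
M((Na₀.₆₅K₀.₃₅)AlSi₃O₈) = 267.857 g/mol, so wt% Si = 84.255/267.857 × 100 = 31.46%.
27.66 − 31.46 = -3.80 pp.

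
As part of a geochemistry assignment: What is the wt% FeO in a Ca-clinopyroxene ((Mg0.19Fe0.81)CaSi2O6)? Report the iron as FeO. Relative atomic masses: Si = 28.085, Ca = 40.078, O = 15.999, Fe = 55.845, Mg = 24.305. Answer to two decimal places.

24.04 wt%

Molar mass of (Mg0.19Fe0.81)CaSi2O6 = 0.19×24.305 + 0.81×55.845 + 1×40.078 + 2×28.085 + 6×15.999 = 242.094 g/mol.
Each formula unit contains 0.81 Fe, equivalent to 0.81/1 = 0.8100 mol FeO.
M(FeO) = 1×55.845 + 1×15.999 = 71.844 g/mol.
Mass of FeO per formula unit = 0.8100 × 71.844 = 58.194 g.
FeO wt% = 58.194 / 242.094 × 100 = 24.04%.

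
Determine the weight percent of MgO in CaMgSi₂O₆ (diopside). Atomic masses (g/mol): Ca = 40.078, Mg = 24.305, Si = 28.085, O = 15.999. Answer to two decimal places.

Formula mass = 216.547 g/mol.
1 Mg → 1.0000 mol MgO per formula unit; M(MgO) = 40.304, so MgO mass = 40.304 g.
40.304/216.547 × 100 = 18.61 wt%.

18.61 wt%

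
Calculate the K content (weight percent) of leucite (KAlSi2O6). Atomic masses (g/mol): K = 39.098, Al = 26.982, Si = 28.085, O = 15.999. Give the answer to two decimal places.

M(KAlSi2O6) = 218.244 g/mol.
K contributes 1 × 39.098 = 39.098 g per mole.
39.098/218.244 = 0.1791 → 17.91%.

17.91 weight percent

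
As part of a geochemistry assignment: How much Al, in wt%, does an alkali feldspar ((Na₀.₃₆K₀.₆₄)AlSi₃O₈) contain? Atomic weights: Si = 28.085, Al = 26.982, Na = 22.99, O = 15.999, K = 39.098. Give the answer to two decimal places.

9.90 wt%

M((Na₀.₃₆K₀.₆₄)AlSi₃O₈) = 272.528 g/mol.
Al contributes 1 × 26.982 = 26.982 g per mole.
26.982/272.528 = 0.0990 → 9.90%.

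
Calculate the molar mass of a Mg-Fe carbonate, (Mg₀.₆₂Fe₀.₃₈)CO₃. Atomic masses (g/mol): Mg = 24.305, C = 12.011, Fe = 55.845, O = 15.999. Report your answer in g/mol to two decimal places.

The formula mass is the sum 0.62(24.305) + 0.38(55.845) + 1(12.011) + 3(15.999).

96.30 g/mol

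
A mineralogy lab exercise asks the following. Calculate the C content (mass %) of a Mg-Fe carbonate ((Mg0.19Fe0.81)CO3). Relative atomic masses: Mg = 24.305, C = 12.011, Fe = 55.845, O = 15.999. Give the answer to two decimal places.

10.93 mass %

Molar mass of (Mg0.19Fe0.81)CO3: 0.19·24.305 + 0.81·55.845 + 1·12.011 + 3·15.999 = 109.860 g/mol.
Mass of C per formula unit: 1 × 12.011 = 12.011 g.
Weight fraction C = 12.011 / 109.860 = 0.1093.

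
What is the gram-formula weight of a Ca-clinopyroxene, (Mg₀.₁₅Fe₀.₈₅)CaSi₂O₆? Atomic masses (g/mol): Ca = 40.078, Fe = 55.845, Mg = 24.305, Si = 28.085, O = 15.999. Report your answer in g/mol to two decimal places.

243.36 g/mol

The formula mass is the sum 0.15·24.305 + 0.85·55.845 + 1·40.078 + 2·28.085 + 6·15.999.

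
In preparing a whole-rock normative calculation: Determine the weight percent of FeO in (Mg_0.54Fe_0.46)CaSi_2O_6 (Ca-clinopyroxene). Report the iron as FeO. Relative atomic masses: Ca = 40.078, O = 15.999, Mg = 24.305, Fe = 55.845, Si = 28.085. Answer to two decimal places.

M((Mg_0.54Fe_0.46)CaSi_2O_6) = 231.055 g/mol; M(FeO) = 71.844 g/mol.
Moles FeO per formula unit = 0.46 Fe ÷ 1 = 0.4600.
FeO fraction = (0.4600 × 71.844) / 231.055 = 33.048/231.055 = 0.1430.

14.30 wt%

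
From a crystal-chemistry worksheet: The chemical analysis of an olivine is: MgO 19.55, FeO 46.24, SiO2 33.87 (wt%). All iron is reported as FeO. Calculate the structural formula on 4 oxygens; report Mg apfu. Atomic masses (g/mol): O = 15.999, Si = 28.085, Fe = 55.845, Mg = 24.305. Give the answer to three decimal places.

0.860 Mg apfu

MgO: 19.55/40.304 = 0.48506 mol → 0.48506 mol Mg, 0.48506 mol O.
FeO: 46.24/71.844 = 0.64362 mol → 0.64362 mol Fe, 0.64362 mol O.
SiO2: 33.87/60.083 = 0.56372 mol → 0.56372 mol Si, 1.12744 mol O.
Total oxygen = 2.25612 mol. Normalization factor = 4/2.25612 = 1.77296.
Mg per 4 O = 0.48506 × 1.77296 = 0.860.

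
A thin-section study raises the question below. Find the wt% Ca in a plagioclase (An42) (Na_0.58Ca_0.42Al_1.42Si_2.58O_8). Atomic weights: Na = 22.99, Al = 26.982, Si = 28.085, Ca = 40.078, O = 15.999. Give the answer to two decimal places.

Formula mass = 0.58×22.99 + 0.42×40.078 + 1.42×26.982 + 2.58×28.085 + 8×15.999 = 268.933 g/mol, of which 16.833 g is Ca.
So Ca makes up 16.833/268.933 = 0.0626 of the mass, i.e. 6.26%.

6.26 wt%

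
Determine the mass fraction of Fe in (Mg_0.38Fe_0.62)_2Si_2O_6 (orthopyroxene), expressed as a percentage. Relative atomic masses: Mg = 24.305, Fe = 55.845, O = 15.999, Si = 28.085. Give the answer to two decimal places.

28.87 weight percent

M((Mg_0.38Fe_0.62)_2Si_2O_6) = 239.884 g/mol.
Fe contributes 1.24 × 55.845 = 69.248 g per mole.
69.248/239.884 = 0.2887 → 28.87%.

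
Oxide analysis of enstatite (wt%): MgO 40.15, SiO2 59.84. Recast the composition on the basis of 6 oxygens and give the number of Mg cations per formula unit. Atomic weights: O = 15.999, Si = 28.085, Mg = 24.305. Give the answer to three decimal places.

MgO: 40.15/40.304 = 0.99618 mol → 0.99618 mol Mg, 0.99618 mol O.
SiO2: 59.84/60.083 = 0.99596 mol → 0.99596 mol Si, 1.99192 mol O.
Total oxygen = 2.98810 mol. Normalization factor = 6/2.98810 = 2.00796.
Mg per 6 O = 0.99618 × 2.00796 = 2.000.

2.000 Mg apfu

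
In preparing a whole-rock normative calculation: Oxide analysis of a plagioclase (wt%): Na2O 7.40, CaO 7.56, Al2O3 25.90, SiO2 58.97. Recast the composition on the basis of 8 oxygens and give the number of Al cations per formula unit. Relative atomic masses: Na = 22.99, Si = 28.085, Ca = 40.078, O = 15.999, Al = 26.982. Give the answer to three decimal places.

1.364 Al apfu

Na2O: 7.40/61.979 = 0.11940 mol → 0.23880 mol Na, 0.11940 mol O.
CaO: 7.56/56.077 = 0.13481 mol → 0.13481 mol Ca, 0.13481 mol O.
Al2O3: 25.90/101.961 = 0.25402 mol → 0.50804 mol Al, 0.76206 mol O.
SiO2: 58.97/60.083 = 0.98148 mol → 0.98148 mol Si, 1.96296 mol O.
Total oxygen = 2.97923 mol. Normalization factor = 8/2.97923 = 2.68526.
Al per 8 O = 0.50804 × 2.68526 = 1.364.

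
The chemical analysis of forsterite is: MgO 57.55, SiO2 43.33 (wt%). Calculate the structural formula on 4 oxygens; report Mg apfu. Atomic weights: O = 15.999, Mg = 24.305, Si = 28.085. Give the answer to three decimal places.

1.990 Mg apfu

57.55 wt% MgO ÷ 40.304 g/mol = 1.42790 mol, giving 1.42790 Mg and 1.42790 O.
43.33 wt% SiO2 ÷ 60.083 g/mol = 0.72117 mol, giving 0.72117 Si and 1.44234 O.
Oxygen sums to 2.87024; scaling by 4/2.87024 = 1.39361 puts the formula on 4 O.
Mg: 1.42790 × 1.39361 = 1.990 atoms per formula unit.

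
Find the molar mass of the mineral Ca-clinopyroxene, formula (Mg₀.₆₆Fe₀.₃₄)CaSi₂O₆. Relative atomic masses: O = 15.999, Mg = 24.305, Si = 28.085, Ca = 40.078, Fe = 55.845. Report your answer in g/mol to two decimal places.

Mg: 0.66 × 24.305 = 16.0413
Fe: 0.34 × 55.845 = 18.9873
Ca: 1 × 40.078 = 40.0780
Si: 2 × 28.085 = 56.1700
O: 6 × 15.999 = 95.9940
Summing the contributions gives the formula mass.

227.27 g/mol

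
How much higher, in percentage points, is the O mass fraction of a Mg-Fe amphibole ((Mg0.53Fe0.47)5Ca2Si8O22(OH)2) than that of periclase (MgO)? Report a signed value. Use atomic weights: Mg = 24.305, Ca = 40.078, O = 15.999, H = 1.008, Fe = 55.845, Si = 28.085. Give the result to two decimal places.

M((Mg0.53Fe0.47)5Ca2Si8O22(OH)2) = 886.472 g/mol, so wt% O = 383.976/886.472 × 100 = 43.32%.
M(MgO) = 40.304 g/mol, so wt% O = 15.999/40.304 × 100 = 39.70%.
43.32 − 39.70 = 3.62 pp.

3.62 percentage points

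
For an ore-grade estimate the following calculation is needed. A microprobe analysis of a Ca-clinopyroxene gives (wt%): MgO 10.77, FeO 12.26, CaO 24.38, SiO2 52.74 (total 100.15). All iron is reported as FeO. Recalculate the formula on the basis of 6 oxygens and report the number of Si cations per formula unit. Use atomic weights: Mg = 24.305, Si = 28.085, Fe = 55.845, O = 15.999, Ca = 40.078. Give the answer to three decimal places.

10.77 wt% MgO ÷ 40.304 g/mol = 0.26722 mol, giving 0.26722 Mg and 0.26722 O.
12.26 wt% FeO ÷ 71.844 g/mol = 0.17065 mol, giving 0.17065 Fe and 0.17065 O.
24.38 wt% CaO ÷ 56.077 g/mol = 0.43476 mol, giving 0.43476 Ca and 0.43476 O.
52.74 wt% SiO2 ÷ 60.083 g/mol = 0.87779 mol, giving 0.87779 Si and 1.75558 O.
Oxygen sums to 2.62821; scaling by 6/2.62821 = 2.28292 puts the formula on 6 O.
Si: 0.87779 × 2.28292 = 2.004 atoms per formula unit.

2.004 Si apfu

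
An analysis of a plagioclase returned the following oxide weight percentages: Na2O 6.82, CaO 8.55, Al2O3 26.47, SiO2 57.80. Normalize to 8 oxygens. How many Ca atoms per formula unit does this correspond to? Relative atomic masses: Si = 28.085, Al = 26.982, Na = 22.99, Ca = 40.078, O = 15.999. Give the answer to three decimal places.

Na2O: 6.82/61.979 = 0.11004 mol → 0.22008 mol Na, 0.11004 mol O.
CaO: 8.55/56.077 = 0.15247 mol → 0.15247 mol Ca, 0.15247 mol O.
Al2O3: 26.47/101.961 = 0.25961 mol → 0.51922 mol Al, 0.77883 mol O.
SiO2: 57.80/60.083 = 0.96200 mol → 0.96200 mol Si, 1.92400 mol O.
Total oxygen = 2.96534 mol. Normalization factor = 8/2.96534 = 2.69784.
Ca per 8 O = 0.15247 × 2.69784 = 0.411.

0.411 Ca apfu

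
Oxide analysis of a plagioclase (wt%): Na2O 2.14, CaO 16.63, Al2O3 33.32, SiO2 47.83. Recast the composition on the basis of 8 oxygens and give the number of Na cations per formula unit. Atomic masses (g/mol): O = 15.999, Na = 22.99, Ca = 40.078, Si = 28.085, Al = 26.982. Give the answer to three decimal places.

2.14 wt% Na2O ÷ 61.979 g/mol = 0.03453 mol, giving 0.06906 Na and 0.03453 O.
16.63 wt% CaO ÷ 56.077 g/mol = 0.29656 mol, giving 0.29656 Ca and 0.29656 O.
33.32 wt% Al2O3 ÷ 101.961 g/mol = 0.32679 mol, giving 0.65358 Al and 0.98037 O.
47.83 wt% SiO2 ÷ 60.083 g/mol = 0.79607 mol, giving 0.79607 Si and 1.59214 O.
Oxygen sums to 2.90360; scaling by 8/2.90360 = 2.75520 puts the formula on 8 O.
Na: 0.06906 × 2.75520 = 0.190 atoms per formula unit.

0.190 Na apfu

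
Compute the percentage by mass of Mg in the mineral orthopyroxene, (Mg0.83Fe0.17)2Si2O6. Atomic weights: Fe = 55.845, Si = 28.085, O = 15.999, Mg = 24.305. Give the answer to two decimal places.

M((Mg0.83Fe0.17)2Si2O6) = 211.498 g/mol.
Mg contributes 1.66 × 24.305 = 40.346 g per mole.
40.346/211.498 = 0.1908 → 19.08%.

19.08 wt%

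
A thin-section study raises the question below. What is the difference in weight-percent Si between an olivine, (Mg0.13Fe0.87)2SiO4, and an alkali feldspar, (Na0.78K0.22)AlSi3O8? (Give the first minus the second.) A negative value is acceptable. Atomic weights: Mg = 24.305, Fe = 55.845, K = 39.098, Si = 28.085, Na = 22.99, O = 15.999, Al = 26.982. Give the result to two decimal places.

First mineral: 28.085 g Si in 195.571 g formula = 14.36 wt% Si.
Second mineral: 84.255 g Si in 265.763 g formula = 31.70 wt% Si.
14.36% − 31.70% gives a difference of -17.34 percentage points.

-17.34 percentage points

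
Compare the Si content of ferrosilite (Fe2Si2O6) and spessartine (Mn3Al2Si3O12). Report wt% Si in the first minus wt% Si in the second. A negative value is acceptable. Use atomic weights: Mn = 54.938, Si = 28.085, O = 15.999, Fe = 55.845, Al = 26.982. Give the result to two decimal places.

M(Fe2Si2O6) = 263.854 g/mol, so wt% Si = 56.170/263.854 × 100 = 21.29%.
M(Mn3Al2Si3O12) = 495.021 g/mol, so wt% Si = 84.255/495.021 × 100 = 17.02%.
21.29 − 17.02 = 4.27 pp.

4.27 percentage points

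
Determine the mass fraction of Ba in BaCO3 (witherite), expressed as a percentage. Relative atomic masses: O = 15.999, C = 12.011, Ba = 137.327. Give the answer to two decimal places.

M(BaCO3) = 197.335 g/mol.
Ba contributes 1 × 137.327 = 137.327 g per mole.
137.327/197.335 = 0.6959 → 69.59%.

69.59 wt%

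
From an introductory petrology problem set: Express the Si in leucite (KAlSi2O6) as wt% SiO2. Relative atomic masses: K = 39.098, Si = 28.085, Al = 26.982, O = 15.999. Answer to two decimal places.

55.06 wt%

Molar mass of KAlSi2O6 = 1*39.098 + 1*26.982 + 2*28.085 + 6*15.999 = 218.244 g/mol.
Each formula unit contains 2 Si, equivalent to 2/1 = 2.0000 mol SiO2.
M(SiO2) = 1×28.085 + 2×15.999 = 60.083 g/mol.
Mass of SiO2 per formula unit = 2.0000 × 60.083 = 120.166 g.
SiO2 wt% = 120.166 / 218.244 × 100 = 55.06%.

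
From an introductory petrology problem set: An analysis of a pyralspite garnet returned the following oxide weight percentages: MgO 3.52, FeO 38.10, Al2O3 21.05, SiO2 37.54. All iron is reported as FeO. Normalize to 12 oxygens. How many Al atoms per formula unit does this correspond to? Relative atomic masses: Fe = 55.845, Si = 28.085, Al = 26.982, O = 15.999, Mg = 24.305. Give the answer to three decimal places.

1.993 Al apfu

MgO (M=40.304): mol = 0.08734; Mg = 0.08734, O = 0.08734.
FeO (M=71.844): mol = 0.53032; Fe = 0.53032, O = 0.53032.
Al2O3 (M=101.961): mol = 0.20645; Al = 0.41290, O = 0.61935.
SiO2 (M=60.083): mol = 0.62480; Si = 0.62480, O = 1.24960.
ΣO = 2.48661; factor = 12/ΣO = 4.82585.
Al apfu = 0.41290 × 4.82585 = 1.993.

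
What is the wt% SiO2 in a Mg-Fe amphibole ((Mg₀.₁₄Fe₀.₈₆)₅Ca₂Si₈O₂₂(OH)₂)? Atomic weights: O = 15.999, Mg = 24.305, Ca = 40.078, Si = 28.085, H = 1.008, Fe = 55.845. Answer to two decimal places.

Formula mass = 947.975 g/mol.
8 Si → 8.0000 mol SiO2 per formula unit; M(SiO2) = 60.083, so SiO2 mass = 480.664 g.
480.664/947.975 × 100 = 50.70 wt%.

50.70 wt%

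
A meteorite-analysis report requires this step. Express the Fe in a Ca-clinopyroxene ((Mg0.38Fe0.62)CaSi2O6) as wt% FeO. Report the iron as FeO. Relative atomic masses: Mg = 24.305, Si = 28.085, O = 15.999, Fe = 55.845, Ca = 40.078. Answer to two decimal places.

Formula mass = 236.102 g/mol.
0.62 Fe → 0.6200 mol FeO per formula unit; M(FeO) = 71.844, so FeO mass = 44.543 g.
44.543/236.102 × 100 = 18.87 wt%.

18.87 wt%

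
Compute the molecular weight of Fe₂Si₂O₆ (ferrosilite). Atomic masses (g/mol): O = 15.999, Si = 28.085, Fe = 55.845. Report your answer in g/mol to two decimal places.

263.85 g/mol

The formula mass is the sum 2·55.845 + 2·28.085 + 6·15.999.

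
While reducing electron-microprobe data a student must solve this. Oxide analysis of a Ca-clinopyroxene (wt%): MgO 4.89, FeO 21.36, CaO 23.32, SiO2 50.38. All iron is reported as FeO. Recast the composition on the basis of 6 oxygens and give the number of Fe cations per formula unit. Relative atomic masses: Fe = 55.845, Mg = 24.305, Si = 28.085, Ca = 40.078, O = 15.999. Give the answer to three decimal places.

4.89 wt% MgO ÷ 40.304 g/mol = 0.12133 mol, giving 0.12133 Mg and 0.12133 O.
21.36 wt% FeO ÷ 71.844 g/mol = 0.29731 mol, giving 0.29731 Fe and 0.29731 O.
23.32 wt% CaO ÷ 56.077 g/mol = 0.41586 mol, giving 0.41586 Ca and 0.41586 O.
50.38 wt% SiO2 ÷ 60.083 g/mol = 0.83851 mol, giving 0.83851 Si and 1.67702 O.
Oxygen sums to 2.51152; scaling by 6/2.51152 = 2.38899 puts the formula on 6 O.
Fe: 0.29731 × 2.38899 = 0.710 atoms per formula unit.

0.710 Fe apfu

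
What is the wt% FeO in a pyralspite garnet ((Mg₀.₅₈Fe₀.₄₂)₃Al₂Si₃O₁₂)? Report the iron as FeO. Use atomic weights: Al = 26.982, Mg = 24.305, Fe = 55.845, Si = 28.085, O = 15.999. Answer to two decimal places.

20.44 wt%

Formula mass = 442.862 g/mol.
1.26 Fe → 1.2600 mol FeO per formula unit; M(FeO) = 71.844, so FeO mass = 90.523 g.
90.523/442.862 × 100 = 20.44 wt%.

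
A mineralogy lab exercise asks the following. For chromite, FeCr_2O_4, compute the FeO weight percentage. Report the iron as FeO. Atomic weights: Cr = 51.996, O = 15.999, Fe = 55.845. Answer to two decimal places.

M(FeCr_2O_4) = 223.833 g/mol; M(FeO) = 71.844 g/mol.
Moles FeO per formula unit = 1 Fe ÷ 1 = 1.0000.
FeO fraction = (1.0000 × 71.844) / 223.833 = 71.844/223.833 = 0.3210.

32.10 wt%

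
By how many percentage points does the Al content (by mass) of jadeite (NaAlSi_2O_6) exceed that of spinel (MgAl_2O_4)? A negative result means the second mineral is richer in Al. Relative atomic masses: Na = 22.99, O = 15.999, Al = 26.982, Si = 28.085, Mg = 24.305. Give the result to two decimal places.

Al in NaAlSi_2O_6: molar mass 202.136 g/mol; 1×26.982 = 26.982 g → 13.35 wt%.
Al in MgAl_2O_4: molar mass 142.265 g/mol; 2×26.982 = 53.964 g → 37.93 wt%.
Difference = 13.35 − 37.93 = -24.58 percentage points.

-24.58 percentage points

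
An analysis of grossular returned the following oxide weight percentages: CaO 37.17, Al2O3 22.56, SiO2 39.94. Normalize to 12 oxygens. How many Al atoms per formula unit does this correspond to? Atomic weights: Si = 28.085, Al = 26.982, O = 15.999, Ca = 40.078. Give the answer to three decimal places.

1.999 Al apfu

CaO (M=56.077): mol = 0.66284; Ca = 0.66284, O = 0.66284.
Al2O3 (M=101.961): mol = 0.22126; Al = 0.44252, O = 0.66378.
SiO2 (M=60.083): mol = 0.66475; Si = 0.66475, O = 1.32950.
ΣO = 2.65612; factor = 12/ΣO = 4.51787.
Al apfu = 0.44252 × 4.51787 = 1.999.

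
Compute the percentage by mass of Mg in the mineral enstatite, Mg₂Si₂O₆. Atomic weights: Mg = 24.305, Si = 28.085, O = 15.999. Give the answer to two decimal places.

24.21 mass %

Molar mass of Mg₂Si₂O₆: 2×24.305 + 2×28.085 + 6×15.999 = 200.774 g/mol.
Mass of Mg per formula unit: 2 × 24.305 = 48.610 g.
Weight fraction Mg = 48.610 / 200.774 = 0.2421.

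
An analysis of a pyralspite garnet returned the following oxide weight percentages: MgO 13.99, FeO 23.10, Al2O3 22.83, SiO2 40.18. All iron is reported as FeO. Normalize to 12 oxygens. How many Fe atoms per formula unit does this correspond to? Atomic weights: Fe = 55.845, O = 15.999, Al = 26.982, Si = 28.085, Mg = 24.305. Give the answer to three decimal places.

MgO: 13.99/40.304 = 0.34711 mol → 0.34711 mol Mg, 0.34711 mol O.
FeO: 23.10/71.844 = 0.32153 mol → 0.32153 mol Fe, 0.32153 mol O.
Al2O3: 22.83/101.961 = 0.22391 mol → 0.44782 mol Al, 0.67173 mol O.
SiO2: 40.18/60.083 = 0.66874 mol → 0.66874 mol Si, 1.33748 mol O.
Total oxygen = 2.67785 mol. Normalization factor = 12/2.67785 = 4.48121.
Fe per 12 O = 0.32153 × 4.48121 = 1.441.

1.441 Fe apfu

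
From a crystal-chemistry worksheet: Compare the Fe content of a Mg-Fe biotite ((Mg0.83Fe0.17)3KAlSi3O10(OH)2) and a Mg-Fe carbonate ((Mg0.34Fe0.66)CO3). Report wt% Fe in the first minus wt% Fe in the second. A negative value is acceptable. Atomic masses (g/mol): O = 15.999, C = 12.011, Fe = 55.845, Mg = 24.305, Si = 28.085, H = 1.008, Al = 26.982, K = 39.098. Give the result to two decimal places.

M((Mg0.83Fe0.17)3KAlSi3O10(OH)2) = 433.339 g/mol, so wt% Fe = 28.481/433.339 × 100 = 6.57%.
M((Mg0.34Fe0.66)CO3) = 105.129 g/mol, so wt% Fe = 36.858/105.129 × 100 = 35.06%.
6.57 − 35.06 = -28.49 pp.

-28.49 percentage points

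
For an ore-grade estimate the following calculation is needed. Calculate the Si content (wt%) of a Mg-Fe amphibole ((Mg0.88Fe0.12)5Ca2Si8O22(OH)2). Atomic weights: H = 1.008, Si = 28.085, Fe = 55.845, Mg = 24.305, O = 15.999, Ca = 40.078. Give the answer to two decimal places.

M((Mg0.88Fe0.12)5Ca2Si8O22(OH)2) = 831.277 g/mol.
Si contributes 8 × 28.085 = 224.680 g per mole.
224.680/831.277 = 0.2703 → 27.03%.

27.03 wt%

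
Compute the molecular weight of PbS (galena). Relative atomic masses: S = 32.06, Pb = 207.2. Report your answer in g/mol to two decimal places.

239.26 g/mol

M = 1*207.2 + 1*32.06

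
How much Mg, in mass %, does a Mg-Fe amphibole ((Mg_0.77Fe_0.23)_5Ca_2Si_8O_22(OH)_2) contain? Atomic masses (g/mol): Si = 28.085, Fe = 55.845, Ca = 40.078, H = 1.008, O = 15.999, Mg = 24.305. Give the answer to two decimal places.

11.03 mass %

M((Mg_0.77Fe_0.23)_5Ca_2Si_8O_22(OH)_2) = 848.624 g/mol.
Mg contributes 3.85 × 24.305 = 93.574 g per mole.
93.574/848.624 = 0.1103 → 11.03%.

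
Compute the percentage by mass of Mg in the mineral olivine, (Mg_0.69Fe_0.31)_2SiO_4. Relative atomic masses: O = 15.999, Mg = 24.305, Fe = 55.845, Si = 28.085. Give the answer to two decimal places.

Formula mass = 1.38×24.305 + 0.62×55.845 + 1×28.085 + 4×15.999 = 160.246 g/mol, of which 33.541 g is Mg.
So Mg makes up 33.541/160.246 = 0.2093 of the mass, i.e. 20.93%.

20.93 weight percent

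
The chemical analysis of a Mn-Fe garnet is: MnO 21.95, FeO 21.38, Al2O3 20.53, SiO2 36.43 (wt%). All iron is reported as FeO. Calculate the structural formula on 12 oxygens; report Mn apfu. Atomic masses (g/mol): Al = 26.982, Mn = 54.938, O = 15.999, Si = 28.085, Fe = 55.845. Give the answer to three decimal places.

21.95 wt% MnO ÷ 70.937 g/mol = 0.30943 mol, giving 0.30943 Mn and 0.30943 O.
21.38 wt% FeO ÷ 71.844 g/mol = 0.29759 mol, giving 0.29759 Fe and 0.29759 O.
20.53 wt% Al2O3 ÷ 101.961 g/mol = 0.20135 mol, giving 0.40270 Al and 0.60405 O.
36.43 wt% SiO2 ÷ 60.083 g/mol = 0.60633 mol, giving 0.60633 Si and 1.21266 O.
Oxygen sums to 2.42373; scaling by 12/2.42373 = 4.95105 puts the formula on 12 O.
Mn: 0.30943 × 4.95105 = 1.532 atoms per formula unit.

1.532 Mn apfu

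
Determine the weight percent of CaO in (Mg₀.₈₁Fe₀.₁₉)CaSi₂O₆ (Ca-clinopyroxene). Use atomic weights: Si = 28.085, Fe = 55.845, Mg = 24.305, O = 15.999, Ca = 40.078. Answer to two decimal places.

Formula mass = 222.540 g/mol.
1 Ca → 1.0000 mol CaO per formula unit; M(CaO) = 56.077, so CaO mass = 56.077 g.
56.077/222.540 × 100 = 25.20 wt%.

25.20 wt%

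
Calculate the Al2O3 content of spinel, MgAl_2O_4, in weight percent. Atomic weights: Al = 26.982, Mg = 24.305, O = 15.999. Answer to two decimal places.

M(MgAl_2O_4) = 142.265 g/mol; M(Al2O3) = 101.961 g/mol.
Moles Al2O3 per formula unit = 2 Al ÷ 2 = 1.0000.
Al2O3 fraction = (1.0000 × 101.961) / 142.265 = 101.961/142.265 = 0.7167.

71.67 wt%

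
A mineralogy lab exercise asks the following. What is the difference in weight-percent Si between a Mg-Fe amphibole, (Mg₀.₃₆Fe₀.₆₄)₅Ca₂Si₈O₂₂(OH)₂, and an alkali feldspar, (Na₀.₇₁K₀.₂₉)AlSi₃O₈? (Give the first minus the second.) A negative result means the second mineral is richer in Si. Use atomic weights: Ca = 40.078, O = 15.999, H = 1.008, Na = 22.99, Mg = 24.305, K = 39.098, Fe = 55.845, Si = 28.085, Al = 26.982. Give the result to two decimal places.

First mineral: 224.680 g Si in 913.281 g formula = 24.60 wt% Si.
Second mineral: 84.255 g Si in 266.890 g formula = 31.57 wt% Si.
24.60% − 31.57% gives a difference of -6.97 percentage points.

-6.97 percentage points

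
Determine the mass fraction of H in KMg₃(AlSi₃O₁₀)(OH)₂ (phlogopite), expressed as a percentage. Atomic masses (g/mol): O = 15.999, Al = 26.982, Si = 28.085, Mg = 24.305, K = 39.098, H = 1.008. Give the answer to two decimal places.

M(KMg₃(AlSi₃O₁₀)(OH)₂) = 417.254 g/mol.
H contributes 2 × 1.008 = 2.016 g per mole.
2.016/417.254 = 0.0048 → 0.48%.

0.48 wt%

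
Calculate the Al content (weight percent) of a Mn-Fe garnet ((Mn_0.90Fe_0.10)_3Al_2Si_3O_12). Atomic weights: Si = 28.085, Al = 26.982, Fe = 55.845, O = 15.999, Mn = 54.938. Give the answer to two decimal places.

10.90 weight percent

Formula mass = 2.70·54.938 + 0.30·55.845 + 2·26.982 + 3·28.085 + 12·15.999 = 495.293 g/mol, of which 53.964 g is Al.
So Al makes up 53.964/495.293 = 0.1090 of the mass, i.e. 10.90%.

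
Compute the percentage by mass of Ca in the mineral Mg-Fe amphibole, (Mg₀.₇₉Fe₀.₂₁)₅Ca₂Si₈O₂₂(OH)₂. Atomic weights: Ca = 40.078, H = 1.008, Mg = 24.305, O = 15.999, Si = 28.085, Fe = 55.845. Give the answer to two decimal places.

M((Mg₀.₇₉Fe₀.₂₁)₅Ca₂Si₈O₂₂(OH)₂) = 845.470 g/mol.
Ca contributes 2 × 40.078 = 80.156 g per mole.
80.156/845.470 = 0.0948 → 9.48%.

9.48 mass %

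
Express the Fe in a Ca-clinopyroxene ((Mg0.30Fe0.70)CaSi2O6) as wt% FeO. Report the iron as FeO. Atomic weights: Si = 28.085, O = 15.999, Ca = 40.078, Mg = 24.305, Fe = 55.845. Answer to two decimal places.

21.08 wt%

Molar mass of (Mg0.30Fe0.70)CaSi2O6 = 0.30×24.305 + 0.70×55.845 + 1×40.078 + 2×28.085 + 6×15.999 = 238.625 g/mol.
Each formula unit contains 0.70 Fe, equivalent to 0.70/1 = 0.7000 mol FeO.
M(FeO) = 1×55.845 + 1×15.999 = 71.844 g/mol.
Mass of FeO per formula unit = 0.7000 × 71.844 = 50.291 g.
FeO wt% = 50.291 / 238.625 × 100 = 21.08%.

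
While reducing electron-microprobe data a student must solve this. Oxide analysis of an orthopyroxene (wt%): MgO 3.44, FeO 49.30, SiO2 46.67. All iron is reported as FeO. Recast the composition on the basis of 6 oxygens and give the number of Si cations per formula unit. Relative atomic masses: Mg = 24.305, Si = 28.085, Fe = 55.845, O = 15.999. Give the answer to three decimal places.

MgO (M=40.304): mol = 0.08535; Mg = 0.08535, O = 0.08535.
FeO (M=71.844): mol = 0.68621; Fe = 0.68621, O = 0.68621.
SiO2 (M=60.083): mol = 0.77676; Si = 0.77676, O = 1.55352.
ΣO = 2.32508; factor = 6/ΣO = 2.58056.
Si apfu = 0.77676 × 2.58056 = 2.004.

2.004 Si apfu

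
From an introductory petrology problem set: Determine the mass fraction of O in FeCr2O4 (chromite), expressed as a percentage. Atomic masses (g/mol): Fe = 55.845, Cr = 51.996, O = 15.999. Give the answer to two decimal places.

28.59 mass %

Molar mass of FeCr2O4: 1×55.845 + 2×51.996 + 4×15.999 = 223.833 g/mol.
Mass of O per formula unit: 4 × 15.999 = 63.996 g.
Weight fraction O = 63.996 / 223.833 = 0.2859.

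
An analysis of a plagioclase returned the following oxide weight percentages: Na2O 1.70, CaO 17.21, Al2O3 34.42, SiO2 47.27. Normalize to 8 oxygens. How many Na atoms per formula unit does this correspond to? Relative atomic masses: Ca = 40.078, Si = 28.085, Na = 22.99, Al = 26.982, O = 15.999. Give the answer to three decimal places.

0.150 Na apfu

Na2O: 1.70/61.979 = 0.02743 mol → 0.05486 mol Na, 0.02743 mol O.
CaO: 17.21/56.077 = 0.30690 mol → 0.30690 mol Ca, 0.30690 mol O.
Al2O3: 34.42/101.961 = 0.33758 mol → 0.67516 mol Al, 1.01274 mol O.
SiO2: 47.27/60.083 = 0.78675 mol → 0.78675 mol Si, 1.57350 mol O.
Total oxygen = 2.92057 mol. Normalization factor = 8/2.92057 = 2.73919.
Na per 8 O = 0.05486 × 2.73919 = 0.150.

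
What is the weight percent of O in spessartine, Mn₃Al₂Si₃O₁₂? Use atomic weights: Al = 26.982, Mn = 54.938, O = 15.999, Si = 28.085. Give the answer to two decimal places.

Formula mass = 3*54.938 + 2*26.982 + 3*28.085 + 12*15.999 = 495.021 g/mol, of which 191.988 g is O.
So O makes up 191.988/495.021 = 0.3878 of the mass, i.e. 38.78%.

38.78 mass %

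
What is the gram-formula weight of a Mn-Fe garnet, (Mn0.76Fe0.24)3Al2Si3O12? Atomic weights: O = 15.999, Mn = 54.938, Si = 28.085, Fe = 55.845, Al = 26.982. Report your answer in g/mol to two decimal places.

495.67 g/mol

Mn: 2.28 × 54.938 = 125.2586
Fe: 0.72 × 55.845 = 40.2084
Al: 2 × 26.982 = 53.9640
Si: 3 × 28.085 = 84.2550
O: 12 × 15.999 = 191.9880
Summing the contributions gives the formula mass.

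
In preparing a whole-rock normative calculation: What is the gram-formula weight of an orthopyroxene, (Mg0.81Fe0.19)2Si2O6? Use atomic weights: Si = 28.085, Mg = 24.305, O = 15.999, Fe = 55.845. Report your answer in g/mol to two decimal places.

M = 1.62*24.305 + 0.38*55.845 + 2*28.085 + 6*15.999

212.76 g/mol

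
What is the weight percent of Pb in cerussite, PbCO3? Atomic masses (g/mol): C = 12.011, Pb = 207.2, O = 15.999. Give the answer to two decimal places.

Molar mass of PbCO3: 1*207.2 + 1*12.011 + 3*15.999 = 267.208 g/mol.
Mass of Pb per formula unit: 1 × 207.2 = 207.200 g.
Weight fraction Pb = 207.200 / 267.208 = 0.7754.

77.54 mass %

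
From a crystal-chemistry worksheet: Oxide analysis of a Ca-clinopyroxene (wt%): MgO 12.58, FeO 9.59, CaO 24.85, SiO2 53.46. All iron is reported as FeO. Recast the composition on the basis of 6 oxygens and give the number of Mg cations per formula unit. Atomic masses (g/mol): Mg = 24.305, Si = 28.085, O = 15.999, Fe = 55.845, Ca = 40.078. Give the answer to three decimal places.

12.58 wt% MgO ÷ 40.304 g/mol = 0.31213 mol, giving 0.31213 Mg and 0.31213 O.
9.59 wt% FeO ÷ 71.844 g/mol = 0.13348 mol, giving 0.13348 Fe and 0.13348 O.
24.85 wt% CaO ÷ 56.077 g/mol = 0.44314 mol, giving 0.44314 Ca and 0.44314 O.
53.46 wt% SiO2 ÷ 60.083 g/mol = 0.88977 mol, giving 0.88977 Si and 1.77954 O.
Oxygen sums to 2.66829; scaling by 6/2.66829 = 2.24863 puts the formula on 6 O.
Mg: 0.31213 × 2.24863 = 0.702 atoms per formula unit.

0.702 Mg apfu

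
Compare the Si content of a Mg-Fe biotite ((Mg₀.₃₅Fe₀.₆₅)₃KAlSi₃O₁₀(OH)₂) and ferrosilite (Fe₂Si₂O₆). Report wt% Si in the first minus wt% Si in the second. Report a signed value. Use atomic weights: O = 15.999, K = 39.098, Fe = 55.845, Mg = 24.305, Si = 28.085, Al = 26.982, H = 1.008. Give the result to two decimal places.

Si in (Mg₀.₃₅Fe₀.₆₅)₃KAlSi₃O₁₀(OH)₂: molar mass 478.757 g/mol; 3×28.085 = 84.255 g → 17.60 wt%.
Si in Fe₂Si₂O₆: molar mass 263.854 g/mol; 2×28.085 = 56.170 g → 21.29 wt%.
Difference = 17.60 − 21.29 = -3.69 percentage points.

-3.69 percentage points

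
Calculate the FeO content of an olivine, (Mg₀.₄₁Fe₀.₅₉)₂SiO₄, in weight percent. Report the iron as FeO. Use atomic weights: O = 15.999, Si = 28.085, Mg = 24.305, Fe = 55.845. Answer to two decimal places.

47.65 wt%

Formula mass = 177.908 g/mol.
1.18 Fe → 1.1800 mol FeO per formula unit; M(FeO) = 71.844, so FeO mass = 84.776 g.
84.776/177.908 × 100 = 47.65 wt%.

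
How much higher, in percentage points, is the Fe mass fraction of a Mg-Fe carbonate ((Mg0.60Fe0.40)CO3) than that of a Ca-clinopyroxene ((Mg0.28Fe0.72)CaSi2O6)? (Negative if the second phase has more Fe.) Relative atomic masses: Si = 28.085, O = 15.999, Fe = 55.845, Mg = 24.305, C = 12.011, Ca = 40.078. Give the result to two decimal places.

M((Mg0.60Fe0.40)CO3) = 96.929 g/mol, so wt% Fe = 22.338/96.929 × 100 = 23.05%.
M((Mg0.28Fe0.72)CaSi2O6) = 239.256 g/mol, so wt% Fe = 40.208/239.256 × 100 = 16.81%.
23.05 − 16.81 = 6.24 pp.

6.24 percentage points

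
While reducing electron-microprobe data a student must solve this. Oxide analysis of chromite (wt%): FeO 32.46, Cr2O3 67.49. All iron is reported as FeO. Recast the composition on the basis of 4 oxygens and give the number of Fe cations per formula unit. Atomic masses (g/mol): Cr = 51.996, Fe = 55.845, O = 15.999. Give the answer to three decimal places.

FeO (M=71.844): mol = 0.45181; Fe = 0.45181, O = 0.45181.
Cr2O3 (M=151.989): mol = 0.44405; Cr = 0.88810, O = 1.33215.
ΣO = 1.78396; factor = 4/ΣO = 2.24220.
Fe apfu = 0.45181 × 2.24220 = 1.013.

1.013 Fe apfu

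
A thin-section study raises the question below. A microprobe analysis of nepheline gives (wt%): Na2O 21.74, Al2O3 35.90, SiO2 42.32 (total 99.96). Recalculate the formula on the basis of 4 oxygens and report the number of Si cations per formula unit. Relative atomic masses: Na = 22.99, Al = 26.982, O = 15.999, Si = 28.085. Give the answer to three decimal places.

Na2O (M=61.979): mol = 0.35076; Na = 0.70152, O = 0.35076.
Al2O3 (M=101.961): mol = 0.35210; Al = 0.70420, O = 1.05630.
SiO2 (M=60.083): mol = 0.70436; Si = 0.70436, O = 1.40872.
ΣO = 2.81578; factor = 4/ΣO = 1.42057.
Si apfu = 0.70436 × 1.42057 = 1.001.

1.001 Si apfu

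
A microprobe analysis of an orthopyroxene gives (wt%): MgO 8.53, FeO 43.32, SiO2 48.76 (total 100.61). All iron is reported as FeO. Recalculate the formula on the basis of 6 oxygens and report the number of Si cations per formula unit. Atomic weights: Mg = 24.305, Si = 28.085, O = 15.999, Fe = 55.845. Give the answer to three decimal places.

8.53 wt% MgO ÷ 40.304 g/mol = 0.21164 mol, giving 0.21164 Mg and 0.21164 O.
43.32 wt% FeO ÷ 71.844 g/mol = 0.60297 mol, giving 0.60297 Fe and 0.60297 O.
48.76 wt% SiO2 ÷ 60.083 g/mol = 0.81154 mol, giving 0.81154 Si and 1.62308 O.
Oxygen sums to 2.43769; scaling by 6/2.43769 = 2.46135 puts the formula on 6 O.
Si: 0.81154 × 2.46135 = 1.997 atoms per formula unit.

1.997 Si apfu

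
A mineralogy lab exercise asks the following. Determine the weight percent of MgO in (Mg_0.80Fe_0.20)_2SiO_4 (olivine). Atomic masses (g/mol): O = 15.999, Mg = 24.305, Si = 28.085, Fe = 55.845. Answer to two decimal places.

Formula mass = 153.307 g/mol.
1.60 Mg → 1.6000 mol MgO per formula unit; M(MgO) = 40.304, so MgO mass = 64.486 g.
64.486/153.307 × 100 = 42.06 wt%.

42.06 wt%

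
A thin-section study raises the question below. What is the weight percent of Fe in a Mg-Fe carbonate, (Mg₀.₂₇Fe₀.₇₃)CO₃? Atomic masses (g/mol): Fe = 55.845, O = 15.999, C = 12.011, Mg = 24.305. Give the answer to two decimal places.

Formula mass = 0.27·24.305 + 0.73·55.845 + 1·12.011 + 3·15.999 = 107.337 g/mol, of which 40.767 g is Fe.
So Fe makes up 40.767/107.337 = 0.3798 of the mass, i.e. 37.98%.

37.98 weight percent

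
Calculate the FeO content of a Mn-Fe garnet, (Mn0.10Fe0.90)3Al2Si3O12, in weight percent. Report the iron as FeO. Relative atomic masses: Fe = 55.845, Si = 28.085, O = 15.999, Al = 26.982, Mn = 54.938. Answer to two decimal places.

38.99 wt%

Molar mass of (Mn0.10Fe0.90)3Al2Si3O12 = 0.30*54.938 + 2.70*55.845 + 2*26.982 + 3*28.085 + 12*15.999 = 497.470 g/mol.
Each formula unit contains 2.70 Fe, equivalent to 2.70/1 = 2.7000 mol FeO.
M(FeO) = 1×55.845 + 1×15.999 = 71.844 g/mol.
Mass of FeO per formula unit = 2.7000 × 71.844 = 193.979 g.
FeO wt% = 193.979 / 497.470 × 100 = 38.99%.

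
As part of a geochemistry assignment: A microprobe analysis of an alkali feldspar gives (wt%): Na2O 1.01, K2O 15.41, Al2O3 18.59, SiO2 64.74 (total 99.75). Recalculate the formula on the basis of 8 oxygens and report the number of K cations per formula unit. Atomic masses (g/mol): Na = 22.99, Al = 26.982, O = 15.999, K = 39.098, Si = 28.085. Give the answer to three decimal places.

0.908 K apfu

Na2O (M=61.979): mol = 0.01630; Na = 0.03260, O = 0.01630.
K2O (M=94.195): mol = 0.16360; K = 0.32720, O = 0.16360.
Al2O3 (M=101.961): mol = 0.18232; Al = 0.36464, O = 0.54696.
SiO2 (M=60.083): mol = 1.07751; Si = 1.07751, O = 2.15502.
ΣO = 2.88188; factor = 8/ΣO = 2.77597.
K apfu = 0.32720 × 2.77597 = 0.908.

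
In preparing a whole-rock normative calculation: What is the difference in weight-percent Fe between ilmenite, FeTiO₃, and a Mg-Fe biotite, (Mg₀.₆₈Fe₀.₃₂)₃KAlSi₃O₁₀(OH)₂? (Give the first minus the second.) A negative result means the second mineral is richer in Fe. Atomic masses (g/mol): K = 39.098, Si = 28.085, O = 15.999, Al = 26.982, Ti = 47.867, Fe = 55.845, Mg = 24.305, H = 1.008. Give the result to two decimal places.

24.83 percentage points

First mineral: 55.845 g Fe in 151.709 g formula = 36.81 wt% Fe.
Second mineral: 53.611 g Fe in 447.532 g formula = 11.98 wt% Fe.
36.81% − 11.98% gives a difference of 24.83 percentage points.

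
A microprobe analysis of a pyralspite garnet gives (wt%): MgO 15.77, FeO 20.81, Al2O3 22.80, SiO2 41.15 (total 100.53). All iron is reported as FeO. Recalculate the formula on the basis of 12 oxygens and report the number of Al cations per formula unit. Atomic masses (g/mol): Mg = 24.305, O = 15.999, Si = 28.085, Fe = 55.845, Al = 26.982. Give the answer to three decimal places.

1.972 Al apfu

MgO: 15.77/40.304 = 0.39128 mol → 0.39128 mol Mg, 0.39128 mol O.
FeO: 20.81/71.844 = 0.28966 mol → 0.28966 mol Fe, 0.28966 mol O.
Al2O3: 22.80/101.961 = 0.22361 mol → 0.44722 mol Al, 0.67083 mol O.
SiO2: 41.15/60.083 = 0.68489 mol → 0.68489 mol Si, 1.36978 mol O.
Total oxygen = 2.72155 mol. Normalization factor = 12/2.72155 = 4.40925.
Al per 12 O = 0.44722 × 4.40925 = 1.972.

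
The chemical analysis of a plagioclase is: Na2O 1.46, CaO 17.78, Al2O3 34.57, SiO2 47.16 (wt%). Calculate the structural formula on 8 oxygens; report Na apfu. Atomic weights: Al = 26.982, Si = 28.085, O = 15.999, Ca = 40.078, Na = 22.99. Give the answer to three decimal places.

0.129 Na apfu

1.46 wt% Na2O ÷ 61.979 g/mol = 0.02356 mol, giving 0.04712 Na and 0.02356 O.
17.78 wt% CaO ÷ 56.077 g/mol = 0.31706 mol, giving 0.31706 Ca and 0.31706 O.
34.57 wt% Al2O3 ÷ 101.961 g/mol = 0.33905 mol, giving 0.67810 Al and 1.01715 O.
47.16 wt% SiO2 ÷ 60.083 g/mol = 0.78491 mol, giving 0.78491 Si and 1.56982 O.
Oxygen sums to 2.92759; scaling by 8/2.92759 = 2.73262 puts the formula on 8 O.
Na: 0.04712 × 2.73262 = 0.129 atoms per formula unit.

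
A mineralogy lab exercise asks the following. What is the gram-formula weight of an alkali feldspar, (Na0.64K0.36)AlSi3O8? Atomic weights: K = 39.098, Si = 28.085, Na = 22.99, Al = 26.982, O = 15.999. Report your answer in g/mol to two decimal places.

268.02 g/mol

The formula mass is the sum 0.64(22.99) + 0.36(39.098) + 1(26.982) + 3(28.085) + 8(15.999).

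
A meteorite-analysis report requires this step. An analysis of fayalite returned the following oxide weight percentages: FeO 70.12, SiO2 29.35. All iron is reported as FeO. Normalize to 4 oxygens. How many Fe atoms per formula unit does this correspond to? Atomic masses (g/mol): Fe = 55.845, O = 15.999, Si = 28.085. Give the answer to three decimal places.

1.999 Fe apfu

70.12 wt% FeO ÷ 71.844 g/mol = 0.97600 mol, giving 0.97600 Fe and 0.97600 O.
29.35 wt% SiO2 ÷ 60.083 g/mol = 0.48849 mol, giving 0.48849 Si and 0.97698 O.
Oxygen sums to 1.95298; scaling by 4/1.95298 = 2.04815 puts the formula on 4 O.
Fe: 0.97600 × 2.04815 = 1.999 atoms per formula unit.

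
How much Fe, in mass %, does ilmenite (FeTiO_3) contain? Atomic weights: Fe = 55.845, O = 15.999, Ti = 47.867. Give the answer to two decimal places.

Molar mass of FeTiO_3: 1*55.845 + 1*47.867 + 3*15.999 = 151.709 g/mol.
Mass of Fe per formula unit: 1 × 55.845 = 55.845 g.
Weight fraction Fe = 55.845 / 151.709 = 0.3681.

36.81 mass %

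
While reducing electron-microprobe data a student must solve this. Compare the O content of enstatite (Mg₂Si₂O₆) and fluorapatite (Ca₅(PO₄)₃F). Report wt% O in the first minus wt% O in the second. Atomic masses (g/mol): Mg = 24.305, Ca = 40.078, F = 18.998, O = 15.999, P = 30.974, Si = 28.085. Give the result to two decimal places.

9.74 percentage points

First mineral: 95.994 g O in 200.774 g formula = 47.81 wt% O.
Second mineral: 191.988 g O in 504.298 g formula = 38.07 wt% O.
47.81% − 38.07% gives a difference of 9.74 percentage points.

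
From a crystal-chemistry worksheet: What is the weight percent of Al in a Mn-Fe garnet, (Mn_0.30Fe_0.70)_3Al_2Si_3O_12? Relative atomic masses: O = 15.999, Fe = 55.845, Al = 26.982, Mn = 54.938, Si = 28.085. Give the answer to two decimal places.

Molar mass of (Mn_0.30Fe_0.70)_3Al_2Si_3O_12: 0.90*54.938 + 2.10*55.845 + 2*26.982 + 3*28.085 + 12*15.999 = 496.926 g/mol.
Mass of Al per formula unit: 2 × 26.982 = 53.964 g.
Weight fraction Al = 53.964 / 496.926 = 0.1086.

10.86 mass %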